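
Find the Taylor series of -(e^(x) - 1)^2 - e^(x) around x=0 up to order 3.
-7·x^3/6 - 3·x^2/2 - x - 1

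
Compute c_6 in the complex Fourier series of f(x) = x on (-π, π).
Compute the real Fourier coefficients first: a_6 = 0, b_6 = -1/3.
Then c_6 = (a_6 − i·b_6)/2 = i/6.

Final answer: i/6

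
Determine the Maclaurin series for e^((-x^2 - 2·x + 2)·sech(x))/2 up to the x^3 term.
11·x^3·e^(2)/6 - x·e^(2) + e^(2)/2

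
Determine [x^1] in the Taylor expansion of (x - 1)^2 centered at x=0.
Expand to order 1: (x - 1)^2 = 1 - 2·x + O(x^2).
The coefficient of x^1 is -2.

Final answer: -2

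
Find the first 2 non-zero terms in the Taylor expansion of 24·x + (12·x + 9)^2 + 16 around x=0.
240·x + 97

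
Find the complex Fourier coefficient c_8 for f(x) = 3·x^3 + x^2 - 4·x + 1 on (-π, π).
Compute the real Fourier coefficients first: a_8 = 1/16, b_8 = 137/128 - 3·π^2/4.
Then c_8 = (a_8 − i·b_8)/2 = 1/32 - 137·i/256 + 3·i·π^2/8.

Final answer: 1/32 - 137·i/256 + 3·i·π^2/8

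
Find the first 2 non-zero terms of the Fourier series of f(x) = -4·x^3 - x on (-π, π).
(46 - 8·π^2)·sin(x) + (-5 + 4·π^2)·sin(2·x)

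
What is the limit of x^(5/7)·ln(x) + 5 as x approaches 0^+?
The product is a 0·∞ indeterminate form at x → 0⁺.
Rewrite the product as ln(x) / x^(-5/7) and apply L'Hôpital, or use the standard hierarchy x^(-5/7) ≫ |ln x| as x → 0⁺.
The indeterminate product → 0, so the limit = 5.

Final answer: 5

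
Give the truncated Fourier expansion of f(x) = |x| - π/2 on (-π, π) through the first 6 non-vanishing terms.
-4·cos(x)/π - 4·cos(3·x)/(9·π) - 4·cos(5·x)/(25·π) - 4·cos(7·x)/(49·π) - 4·cos(9·x)/(81·π) - 4·cos(11·x)/(121·π)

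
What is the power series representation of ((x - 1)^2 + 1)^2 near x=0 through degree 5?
x^4 - 4·x^3 + 8·x^2 - 8·x + 4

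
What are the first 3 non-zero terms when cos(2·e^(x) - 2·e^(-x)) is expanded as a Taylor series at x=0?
8·x^4 - 8·x^2 + 1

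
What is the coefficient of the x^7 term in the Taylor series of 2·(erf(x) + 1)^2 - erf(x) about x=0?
Expand to order 7: 2·(erf(x) + 1)^2 - erf(x) = -x^7/(7·√(π)) + 112·x^6/(45·π) + 3·x^5/(5·√(π)) - 16·x^4/(3·π) - 2·x^3/√(π) + 8·x^2/π + 6·x/√(π) + 2 + O(x^8).
The coefficient of x^7 is -1/(7·√(π)).

Final answer: -1/(7·√(π))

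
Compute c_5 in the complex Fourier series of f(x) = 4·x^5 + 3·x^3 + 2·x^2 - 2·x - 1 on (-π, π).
Compute the real Fourier coefficients first: a_5 = -8/25, b_5 = -2·π^2/25 - 488/625 + 8·π^4/5.
Then c_5 = (a_5 − i·b_5)/2 = -4/25 - 4·i·π^4/5 + 244·i/625 + i·π^2/25.

Final answer: -4/25 - 4·i·π^4/5 + 244·i/625 + i·π^2/25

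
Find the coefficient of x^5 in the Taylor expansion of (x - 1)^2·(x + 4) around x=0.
Expand to order 5: (x - 1)^2·(x + 4) = x^3 + 2·x^2 - 7·x + 4 + O(x^6).
The coefficient of x^5 is 0.

Final answer: 0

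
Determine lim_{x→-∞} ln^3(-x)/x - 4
The quotient is an ∞/∞ indeterminate form as x → -∞.
Compare growth rates of the dominant terms (exponentials ≫ polynomials ≫ logarithms), or apply L'Hôpital's rule; the quotient → 0.
Adding the constant: 0 - 4 = -4. Limit = -4.

Final answer: -4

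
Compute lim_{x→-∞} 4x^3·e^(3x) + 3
The product is a 0·∞ indeterminate form at x → -∞.
Rewrite the product as 4x^3 / e^(-3x) (an ∞/∞ form) and apply L'Hôpital, or use the standard hierarchy e^(3|x|) ≫ |x^3| as x → -∞.
The indeterminate product → 0, so the limit = 3.

Final answer: 3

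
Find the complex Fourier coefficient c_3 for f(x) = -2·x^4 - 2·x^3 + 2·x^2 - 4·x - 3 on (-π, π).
Compute the real Fourier coefficients first: a_3 = -56/27 + 16·π^2/9, b_3 = -4·π^2/3 - 16/9.
Then c_3 = (a_3 − i·b_3)/2 = -28/27 + 8·π^2/9 + 8·i/9 + 2·i·π^2/3.

Final answer: -28/27 + 8·π^2/9 + 8·i/9 + 2·i·π^2/3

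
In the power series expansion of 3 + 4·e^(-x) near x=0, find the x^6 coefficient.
Expand to order 6: 3 + 4·e^(-x) = x^6/180 - x^5/30 + x^4/6 - 2·x^3/3 + 2·x^2 - 4·x + 7 + O(x^7).
The coefficient of x^6 is 1/180.

Final answer: 1/180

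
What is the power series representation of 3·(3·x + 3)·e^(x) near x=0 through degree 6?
7·x^6/80 + 9·x^5/20 + 15·x^4/8 + 6·x^3 + 27·x^2/2 + 18·x + 9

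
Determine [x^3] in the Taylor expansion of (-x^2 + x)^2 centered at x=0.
Expand to order 3: (-x^2 + x)^2 = -2·x^3 + x^2 + O(x^4).
The coefficient of x^3 is -2.

Final answer: -2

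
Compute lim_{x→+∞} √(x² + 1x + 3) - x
As x → +∞: multiply by the conjugate to get (1x+3)/(√(x²+1x+3)+x); the denominator ~ 2x, so the limit is 1/2.
Limit = 1/2.

Final answer: 1/2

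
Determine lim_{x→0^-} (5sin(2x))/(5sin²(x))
Both numerator and denominator → 0 as x → 0^-; this is a 0/0 indeterminate form.
Expand each to leading order near x = 0: numerator ~ 10·x, denominator ~ 5·x^2.
The limit of the ratio is -∞.

Final answer: -∞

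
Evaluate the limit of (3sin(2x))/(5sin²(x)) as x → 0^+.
Both numerator and denominator → 0 as x → 0^+; this is a 0/0 indeterminate form.
Expand each to leading order near x = 0: numerator ~ 6·x, denominator ~ 5·x^2.
The limit of the ratio is ∞.

Final answer: ∞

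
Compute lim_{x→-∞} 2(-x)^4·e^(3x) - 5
The product is a 0·∞ indeterminate form at x → -∞.
Rewrite the product as 2(-x)^4 / e^(-3x) (an ∞/∞ form) and apply L'Hôpital, or use the standard hierarchy e^(3|x|) ≫ |(-x)^4| as x → -∞.
The indeterminate product → 0, so the limit = -5.

Final answer: -5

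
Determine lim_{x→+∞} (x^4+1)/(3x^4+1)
This is an ∞/∞ indeterminate form as x → +∞.
Divide numerator and denominator by x^4 and let the lower-order terms vanish; the leading terms give 1/3.
Limit = 1/3.

Final answer: 1/3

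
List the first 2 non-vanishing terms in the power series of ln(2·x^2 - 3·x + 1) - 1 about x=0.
-3·x - 1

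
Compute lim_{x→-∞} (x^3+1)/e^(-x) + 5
The quotient is an ∞/∞ indeterminate form as x → -∞.
Compare growth rates of the dominant terms (exponentials ≫ polynomials ≫ logarithms), or apply L'Hôpital's rule; the quotient → 0.
Adding the constant: 0 + 5 = 5. Limit = 5.

Final answer: 5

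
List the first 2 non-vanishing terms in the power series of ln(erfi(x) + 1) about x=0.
-2·x^2/π + 2·x/√(π)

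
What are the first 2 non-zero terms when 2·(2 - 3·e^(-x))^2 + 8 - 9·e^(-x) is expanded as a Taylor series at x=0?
1 - 3·x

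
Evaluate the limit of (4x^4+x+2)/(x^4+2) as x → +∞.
This is an ∞/∞ indeterminate form as x → +∞.
Divide numerator and denominator by x^4 and let the lower-order terms vanish; the leading terms give 4/1 = 4.
Limit = 4.

Final answer: 4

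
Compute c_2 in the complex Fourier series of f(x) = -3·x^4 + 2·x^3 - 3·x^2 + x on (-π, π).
Compute the real Fourier coefficients first: a_2 = 6 - 6·π^2, b_2 = 2 - 2·π^2.
Then c_2 = (a_2 − i·b_2)/2 = -3·π^2 + 3 - i + i·π^2.

Final answer: -3·π^2 + 3 - i + i·π^2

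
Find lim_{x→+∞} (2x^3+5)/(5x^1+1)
This is an ∞/∞ indeterminate form as x → +∞.
Divide numerator and denominator by x^3 and let the lower-order terms vanish; the numerator's degree 3 exceeds the denominator's degree 1, so the quotient diverges.
Limit = ∞.

Final answer: ∞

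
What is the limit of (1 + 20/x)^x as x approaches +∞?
As x → +∞: this is the defining limit (1 + 20/x)^x → e^20.
Limit = e^(20).

Final answer: e^(20)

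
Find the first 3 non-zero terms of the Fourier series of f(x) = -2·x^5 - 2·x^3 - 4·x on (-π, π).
(-464 - 4·π^4 + 76·π^2)·sin(x) + (-8·π^2 + 16 + 2·π^4)·sin(2·x) + (-4·π^4/3 - 304/81 + 44·π^2/27)·sin(3·x)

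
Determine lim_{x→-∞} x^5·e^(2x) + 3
The product is a 0·∞ indeterminate form at x → -∞.
Rewrite the product as x^5 / e^(-2x) (an ∞/∞ form) and apply L'Hôpital, or use the standard hierarchy e^(2|x|) ≫ |x^5| as x → -∞.
The indeterminate product → 0, so the limit = 3.

Final answer: 3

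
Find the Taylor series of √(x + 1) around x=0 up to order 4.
-5·x^4/128 + x^3/16 - x^2/8 + x/2 + 1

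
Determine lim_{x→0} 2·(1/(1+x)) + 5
Direct substitution at x = 0 gives 7.

Final answer: 7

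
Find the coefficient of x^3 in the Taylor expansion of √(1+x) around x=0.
Expand to order 3: √(1+x) = x^3/16 - x^2/8 + x/2 + 1 + O(x^4).
The coefficient of x^3 is 1/16.

Final answer: 1/16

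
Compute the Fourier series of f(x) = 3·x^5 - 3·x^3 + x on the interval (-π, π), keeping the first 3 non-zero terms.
(-126·π^2 + 6·π^4 + 758)·sin(x) + (-3·π^4 - 28 + 18·π^2)·sin(2·x) + (-58·π^2/9 + 134/27 + 2·π^4)·sin(3·x)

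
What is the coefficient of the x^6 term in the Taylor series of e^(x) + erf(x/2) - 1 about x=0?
Expand to order 6: e^(x) + erf(x/2) - 1 = x^6/720 + x^5·(1/(160·√(π)) + 1/120) + x^4/24 + x^3·(1/6 - 1/(12·√(π))) + x^2/2 + x·(1/√(π) + 1) + O(x^7).
The coefficient of x^6 is 1/720.

Final answer: 1/720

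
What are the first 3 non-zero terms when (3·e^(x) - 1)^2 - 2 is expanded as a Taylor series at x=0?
15·x^2 + 12·x + 2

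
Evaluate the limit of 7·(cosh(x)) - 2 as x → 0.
Direct substitution at x = 0 gives 5.

Final answer: 5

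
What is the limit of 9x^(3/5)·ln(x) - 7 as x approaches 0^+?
The product is a 0·∞ indeterminate form at x → 0⁺.
Rewrite the product as 9·ln(x) / x^(-3/5) and apply L'Hôpital, or use the standard hierarchy x^(-3/5) ≫ |ln x| as x → 0⁺.
The indeterminate product → 0, so the limit = -7.

Final answer: -7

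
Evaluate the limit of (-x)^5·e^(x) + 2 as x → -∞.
The product is a 0·∞ indeterminate form at x → -∞.
Rewrite the product as (-x)^5 / e^(-x) (an ∞/∞ form) and apply L'Hôpital, or use the standard hierarchy e^(|x|) ≫ |(-x)^5| as x → -∞.
The indeterminate product → 0, so the limit = 2.

Final answer: 2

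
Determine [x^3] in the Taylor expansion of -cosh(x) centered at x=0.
Expand to order 3: -cosh(x) = -x^2/2 - 1 + O(x^4).
The coefficient of x^3 is 0.

Final answer: 0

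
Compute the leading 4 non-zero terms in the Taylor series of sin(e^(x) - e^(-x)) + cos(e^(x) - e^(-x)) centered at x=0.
-x^3 - 2·x^2 + 2·x + 1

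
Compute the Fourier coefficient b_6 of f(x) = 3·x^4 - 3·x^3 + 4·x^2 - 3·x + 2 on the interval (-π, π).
b_6 = (1/π) ∫_{-π}^{π} f(x)·sin(6x) dx.
Evaluate the integral (use parity and integration by parts as needed): b_6 = 5/6 + π^2.

Final answer: 5/6 + π^2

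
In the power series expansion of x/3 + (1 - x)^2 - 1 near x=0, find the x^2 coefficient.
Expand to order 2: x/3 + (1 - x)^2 - 1 = x^2 - 5·x/3 + O(x^3).
The coefficient of x^2 is 1.

Final answer: 1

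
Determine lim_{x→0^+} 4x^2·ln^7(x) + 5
The product is a 0·∞ indeterminate form at x → 0⁺.
Rewrite the product as 4·ln^7(x) / x^(-2) and apply L'Hôpital, or use the standard hierarchy x^(-2) ≫ |ln x|^7 as x → 0⁺.
The indeterminate product → 0, so the limit = 5.

Final answer: 5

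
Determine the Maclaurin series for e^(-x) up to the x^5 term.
-x^5/120 + x^4/24 - x^3/6 + x^2/2 - x + 1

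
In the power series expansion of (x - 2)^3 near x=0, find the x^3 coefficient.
Expand to order 3: (x - 2)^3 = x^3 - 6·x^2 + 12·x - 8 + O(x^4).
The coefficient of x^3 is 1.

Final answer: 1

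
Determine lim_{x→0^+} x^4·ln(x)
This is a 0·∞ indeterminate form at x → 0⁺.
Rewrite the product as ln(x) / x^(-4) and apply L'Hôpital, or use the standard hierarchy x^(-4) ≫ |ln x| as x → 0⁺.
The indeterminate product → 0, so the limit = 0.

Final answer: 0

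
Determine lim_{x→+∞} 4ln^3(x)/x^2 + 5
The quotient is an ∞/∞ indeterminate form as x → +∞.
The polynomial denominator x^2 dominates the logarithmic numerator (any positive power of x ≫ ln^3(x) as x → ∞), so the quotient → 0.
Adding the constant: 0 + 5 = 5. Limit = 5.

Final answer: 5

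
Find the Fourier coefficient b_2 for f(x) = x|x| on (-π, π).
b_2 = (1/π) ∫_{-π}^{π} f(x)·sin(2x) dx.
Evaluate the integral (use parity and integration by parts as needed): b_2 = -π.

Final answer: -π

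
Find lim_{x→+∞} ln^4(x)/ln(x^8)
This is an ∞/∞ indeterminate form as x → +∞.
Write ln(x^8) = 8·ln(x), reducing the quotient to ln^3(x)/8 → ∞.
Limit = ∞.

Final answer: ∞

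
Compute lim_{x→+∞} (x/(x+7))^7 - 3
As x → +∞: x/(x+7) = 1/(1 + 7/x) → 1, and the 7th power of a limit-1 base also → 1; with the additive constant, 1 - 3 = -2.
Limit = -2.

Final answer: -2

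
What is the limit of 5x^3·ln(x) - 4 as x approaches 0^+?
The product is a 0·∞ indeterminate form at x → 0⁺.
Rewrite the product as 5·ln(x) / x^(-3) and apply L'Hôpital, or use the standard hierarchy x^(-3) ≫ |ln x| as x → 0⁺.
The indeterminate product → 0, so the limit = -4.

Final answer: -4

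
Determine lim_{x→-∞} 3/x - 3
Evaluate the dominant behaviour as x → -∞; each term tends to a finite value or vanishes.
Limit = -3.

Final answer: -3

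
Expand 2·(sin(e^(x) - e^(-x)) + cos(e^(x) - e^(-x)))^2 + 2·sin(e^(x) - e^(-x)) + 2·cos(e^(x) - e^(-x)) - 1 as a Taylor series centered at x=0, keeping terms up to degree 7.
331·x^7/60 + 8·x^6/15 + 57·x^5/10 - 22·x^3 - 4·x^2 + 12·x + 3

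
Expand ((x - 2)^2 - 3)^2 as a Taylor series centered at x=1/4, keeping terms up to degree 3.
1/256 - 7·(x - 1/4)/16 + 99·(x - 1/4)^2/8 - 7·(x - 1/4)^3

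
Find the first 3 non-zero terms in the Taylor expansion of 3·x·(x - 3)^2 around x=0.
3·x^3 - 18·x^2 + 27·x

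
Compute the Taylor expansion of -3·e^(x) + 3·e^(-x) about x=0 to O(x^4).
-x^3 - 6·x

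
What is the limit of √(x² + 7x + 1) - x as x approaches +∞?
This is an ∞ − ∞ indeterminate form.
Multiply and divide by the conjugate √(x²+7x + 1) + x; the x² terms cancel, leaving (7x + 1)/(√(x²+7x + 1)+x) → 7/2.
Limit = 7/2.

Final answer: 7/2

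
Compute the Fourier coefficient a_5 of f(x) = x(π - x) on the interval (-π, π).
a_5 = (1/π) ∫_{-π}^{π} f(x)·cos(5x) dx.
Evaluate the integral (use parity and integration by parts as needed): a_5 = 4/25.

Final answer: 4/25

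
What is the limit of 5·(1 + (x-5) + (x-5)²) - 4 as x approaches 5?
Direct substitution at x = 5 gives 1.

Final answer: 1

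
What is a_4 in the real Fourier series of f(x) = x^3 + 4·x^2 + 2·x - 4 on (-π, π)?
a_4 = (1/π) ∫_{-π}^{π} f(x)·cos(4x) dx.
Evaluate the integral (use parity and integration by parts as needed): a_4 = 1.

Final answer: 1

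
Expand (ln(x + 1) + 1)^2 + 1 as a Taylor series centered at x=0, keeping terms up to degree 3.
-x^3/3 + 2·x + 2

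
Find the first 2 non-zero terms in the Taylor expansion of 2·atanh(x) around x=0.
2·x^3/3 + 2·x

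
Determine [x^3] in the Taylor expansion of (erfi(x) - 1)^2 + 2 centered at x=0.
Expand to order 3: (erfi(x) - 1)^2 + 2 = -4·x^3/(3·√(π)) + 4·x^2/π - 4·x/√(π) + 3 + O(x^4).
The coefficient of x^3 is -4/(3·√(π)).

Final answer: -4/(3·√(π))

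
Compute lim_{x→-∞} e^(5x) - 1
Evaluate the dominant behaviour as x → -∞; each term tends to a finite value or vanishes.
Limit = -1.

Final answer: -1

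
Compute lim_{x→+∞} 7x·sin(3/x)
As x → +∞: let u = 3/x → 0⁺; then 7·x·sin(3/x) = 7·3·sin(u)/u → 7·3·1 = 21.
Limit = 21.

Final answer: 21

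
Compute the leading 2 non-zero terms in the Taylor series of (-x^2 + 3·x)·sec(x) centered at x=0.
-x^2 + 3·x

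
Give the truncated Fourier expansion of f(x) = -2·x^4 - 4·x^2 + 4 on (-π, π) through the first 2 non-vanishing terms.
(-80 + 16·π^2)·cos(x) - 2·π^4/5 - 4·π^2/3 + 4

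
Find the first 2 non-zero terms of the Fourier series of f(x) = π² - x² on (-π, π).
4·cos(x) + 2·π^2/3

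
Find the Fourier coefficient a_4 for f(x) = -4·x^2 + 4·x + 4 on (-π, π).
a_4 = (1/π) ∫_{-π}^{π} f(x)·cos(4x) dx.
Evaluate the integral (use parity and integration by parts as needed): a_4 = -1.

Final answer: -1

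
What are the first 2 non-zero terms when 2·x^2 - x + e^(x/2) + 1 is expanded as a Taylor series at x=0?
2 - x/2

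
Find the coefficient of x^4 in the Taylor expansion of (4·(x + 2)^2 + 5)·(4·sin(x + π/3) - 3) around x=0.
Expand to order 4: (4·(x + 2)^2 + 5)·(4·sin(x + π/3) - 3) = x^4·(-16/3 - 9·√(3)/4) + x^3·(1 - 16·√(3)) + x^2·(20 - 13·√(3)) + x·(-6 + 32·√(3)) - 63 + 42·√(3) + O(x^5).
The coefficient of x^4 is -16/3 - 9·√(3)/4.

Final answer: -16/3 - 9·√(3)/4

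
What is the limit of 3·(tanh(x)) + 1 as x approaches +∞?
Evaluate the dominant behaviour as x → +∞; each term tends to a finite value or vanishes.
Limit = 4.

Final answer: 4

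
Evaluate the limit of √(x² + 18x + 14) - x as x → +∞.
This is an ∞ − ∞ indeterminate form.
Multiply and divide by the conjugate √(x²+18x + 14) + x; the x² terms cancel, leaving (18x + 14)/(√(x²+18x + 14)+x) → 18/2 = 9.
Limit = 9.

Final answer: 9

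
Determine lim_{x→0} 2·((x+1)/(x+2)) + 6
Direct substitution at x = 0 gives 7.

Final answer: 7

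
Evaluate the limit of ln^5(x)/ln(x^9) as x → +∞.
This is an ∞/∞ indeterminate form as x → +∞.
Write ln(x^9) = 9·ln(x), reducing the quotient to ln^4(x)/9 → ∞.
Limit = ∞.

Final answer: ∞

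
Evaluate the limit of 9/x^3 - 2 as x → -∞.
Evaluate the dominant behaviour as x → -∞; each term tends to a finite value or vanishes.
Limit = -2.

Final answer: -2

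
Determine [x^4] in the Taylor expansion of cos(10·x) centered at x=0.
Expand to order 4: cos(10·x) = 1250·x^4/3 - 50·x^2 + 1 + O(x^5).
The coefficient of x^4 is 1250/3.

Final answer: 1250/3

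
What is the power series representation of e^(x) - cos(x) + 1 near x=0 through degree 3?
x^3/6 + x^2 + x + 1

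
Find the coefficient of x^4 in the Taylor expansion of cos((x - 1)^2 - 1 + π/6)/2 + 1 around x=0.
Expand to order 4: cos((x - 1)^2 - 1 + π/6)/2 + 1 = x^4·(√(3)/24 + 1/2) + x^3·(-1/3 + √(3)/2) + x^2·(-√(3)/2 - 1/4) + x/2 + √(3)/4 + 1 + O(x^5).
The coefficient of x^4 is √(3)/24 + 1/2.

Final answer: √(3)/24 + 1/2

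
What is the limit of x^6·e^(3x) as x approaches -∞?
This is a 0·∞ indeterminate form at x → -∞.
Rewrite the product as x^6 / e^(-3x) (an ∞/∞ form) and apply L'Hôpital, or use the standard hierarchy e^(3|x|) ≫ |x^6| as x → -∞.
The indeterminate product → 0, so the limit = 0.

Final answer: 0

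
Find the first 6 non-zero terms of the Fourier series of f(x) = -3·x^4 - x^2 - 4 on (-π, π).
(-140 + 24·π^2)·cos(x) + (8 - 6·π^2)·cos(2·x) + (-4/3 + 8·π^2/3)·cos(3·x) + (5/16 - 3·π^2/2)·cos(4·x) + (-44/625 + 24·π^2/25)·cos(5·x) - 3·π^4/5 - 4 - π^2/3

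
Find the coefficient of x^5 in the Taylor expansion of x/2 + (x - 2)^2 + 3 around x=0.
Expand to order 5: x/2 + (x - 2)^2 + 3 = x^2 - 7·x/2 + 7 + O(x^6).
The coefficient of x^5 is 0.

Final answer: 0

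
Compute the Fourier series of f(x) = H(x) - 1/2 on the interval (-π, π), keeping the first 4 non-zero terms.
2·sin(x)/π + 2·sin(3·x)/(3·π) + 2·sin(5·x)/(5·π) + 2·sin(7·x)/(7·π)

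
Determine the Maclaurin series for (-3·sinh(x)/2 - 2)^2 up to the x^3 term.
x^3 + 9·x^2/4 + 6·x + 4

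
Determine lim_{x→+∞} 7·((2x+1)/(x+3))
Evaluate the dominant behaviour as x → +∞; each term tends to a finite value or vanishes.
Limit = 14.

Final answer: 14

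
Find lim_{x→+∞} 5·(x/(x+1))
Evaluate the dominant behaviour as x → +∞; each term tends to a finite value or vanishes.
Limit = 5.

Final answer: 5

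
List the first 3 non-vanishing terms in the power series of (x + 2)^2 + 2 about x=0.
x^2 + 4·x + 6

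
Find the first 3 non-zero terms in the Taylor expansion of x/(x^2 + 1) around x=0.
x^5 - x^3 + x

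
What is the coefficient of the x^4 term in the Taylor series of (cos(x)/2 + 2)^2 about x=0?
Expand to order 4: (cos(x)/2 + 2)^2 = x^4/6 - 5·x^2/4 + 25/4 + O(x^5).
The coefficient of x^4 is 1/6.

Final answer: 1/6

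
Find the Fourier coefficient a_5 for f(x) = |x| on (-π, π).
a_5 = (1/π) ∫_{-π}^{π} f(x)·cos(5x) dx.
Evaluate the integral (use parity and integration by parts as needed): a_5 = -4/(25·π).

Final answer: -4/(25·π)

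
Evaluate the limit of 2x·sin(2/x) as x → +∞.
As x → +∞: let u = 2/x → 0⁺; then 2·x·sin(2/x) = 2·2·sin(u)/u → 2·2·1 = 4.
Limit = 4.

Final answer: 4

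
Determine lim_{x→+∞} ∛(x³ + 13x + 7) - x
This is an ∞ − ∞ indeterminate form.
Multiply by (A² + AB + B²)/(A² + AB + B²) where A = ∛(x³+13x + 7), B = x to use A³ − B³ = (A−B)(A²+AB+B²); the x³ terms cancel, leaving (13x + 7)/(A²+AB+B²) with denominator ~ 3x², so the limit is 0.
Limit = 0.

Final answer: 0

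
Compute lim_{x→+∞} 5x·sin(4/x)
As x → +∞: let u = 4/x → 0⁺; then 5·x·sin(4/x) = 5·4·sin(u)/u → 5·4·1 = 20.
Limit = 20.

Final answer: 20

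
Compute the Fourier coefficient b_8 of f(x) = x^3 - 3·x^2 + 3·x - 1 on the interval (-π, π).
b_8 = (1/π) ∫_{-π}^{π} f(x)·sin(8x) dx.
Evaluate the integral (use parity and integration by parts as needed): b_8 = -π^2/4 - 93/128.

Final answer: -π^2/4 - 93/128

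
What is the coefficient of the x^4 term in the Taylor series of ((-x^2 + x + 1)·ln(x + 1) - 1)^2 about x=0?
Expand to order 4: ((-x^2 + x + 1)·ln(x + 1) - 1)^2 = -13·x^4/4 + 10·x^3/3 - 2·x + 1 + O(x^5).
The coefficient of x^4 is -13/4.

Final answer: -13/4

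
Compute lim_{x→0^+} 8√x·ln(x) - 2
The product is a 0·∞ indeterminate form at x → 0⁺.
Rewrite the product as 8·ln(x) / x^(-1/2) and apply L'Hôpital, or use the standard hierarchy x^(-1/2) ≫ |ln x| as x → 0⁺.
The indeterminate product → 0, so the limit = -2.

Final answer: -2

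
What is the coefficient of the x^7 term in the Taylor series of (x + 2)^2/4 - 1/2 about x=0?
Expand to order 7: (x + 2)^2/4 - 1/2 = x^2/4 + x + 1/2 + O(x^8).
The coefficient of x^7 is 0.

Final answer: 0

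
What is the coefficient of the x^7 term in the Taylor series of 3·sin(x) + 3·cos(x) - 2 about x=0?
Expand to order 7: 3·sin(x) + 3·cos(x) - 2 = -x^7/1680 - x^6/240 + x^5/40 + x^4/8 - x^3/2 - 3·x^2/2 + 3·x + 1 + O(x^8).
The coefficient of x^7 is -1/1680.

Final answer: -1/1680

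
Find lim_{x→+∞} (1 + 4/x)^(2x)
As x → +∞: write (1 + 4/x)^(2x) = ((1 + 4/x)^x)^2 → (e^4)^2 = e^8.
Limit = e^(8).

Final answer: e^(8)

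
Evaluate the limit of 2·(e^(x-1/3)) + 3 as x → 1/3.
Direct substitution at x = 1/3 gives 5.

Final answer: 5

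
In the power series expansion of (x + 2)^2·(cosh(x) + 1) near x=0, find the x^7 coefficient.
Expand to order 7: (x + 2)^2·(cosh(x) + 1) = x^7/180 + 17·x^6/360 + x^5/6 + 2·x^4/3 + 2·x^3 + 4·x^2 + 8·x + 8 + O(x^8).
The coefficient of x^7 is 1/180.

Final answer: 1/180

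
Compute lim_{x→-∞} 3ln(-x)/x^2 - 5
The quotient is an ∞/∞ indeterminate form as x → -∞.
Compare growth rates of the dominant terms (exponentials ≫ polynomials ≫ logarithms), or apply L'Hôpital's rule; the quotient → 0.
Adding the constant: 0 - 5 = -5. Limit = -5.

Final answer: -5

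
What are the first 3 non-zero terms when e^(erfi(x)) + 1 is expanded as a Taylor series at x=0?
2·x^2/π + 2·x/√(π) + 2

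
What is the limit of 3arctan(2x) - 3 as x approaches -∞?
Evaluate the dominant behaviour as x → -∞; each term tends to a finite value or vanishes.
Limit = -3·π/2 - 3.

Final answer: -3·π/2 - 3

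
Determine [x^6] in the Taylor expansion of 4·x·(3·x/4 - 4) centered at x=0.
Expand to order 6: 4·x·(3·x/4 - 4) = 3·x^2 - 16·x + O(x^7).
The coefficient of x^6 is 0.

Final answer: 0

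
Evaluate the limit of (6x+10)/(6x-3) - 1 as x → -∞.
Evaluate the dominant behaviour as x → -∞; each term tends to a finite value or vanishes.
Limit = 0.

Final answer: 0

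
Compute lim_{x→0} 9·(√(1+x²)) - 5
Direct substitution at x = 0 gives 4.

Final answer: 4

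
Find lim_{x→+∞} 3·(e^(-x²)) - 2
Evaluate the dominant behaviour as x → +∞; each term tends to a finite value or vanishes.
Limit = -2.

Final answer: -2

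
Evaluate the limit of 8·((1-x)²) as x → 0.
Direct substitution at x = 0 gives 8.

Final answer: 8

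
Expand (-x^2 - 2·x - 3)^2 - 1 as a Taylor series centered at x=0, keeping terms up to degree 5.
x^4 + 4·x^3 + 10·x^2 + 12·x + 8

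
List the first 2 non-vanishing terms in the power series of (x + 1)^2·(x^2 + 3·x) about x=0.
7·x^2 + 3·x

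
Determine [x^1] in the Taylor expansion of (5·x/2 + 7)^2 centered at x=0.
Expand to order 1: (5·x/2 + 7)^2 = 35·x + 49 + O(x^2).
The coefficient of x^1 is 35.

Final answer: 35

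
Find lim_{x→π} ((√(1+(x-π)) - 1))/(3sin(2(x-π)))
Both numerator and denominator → 0 as x → π; this is a 0/0 indeterminate form.
Expand each to leading order near x = π: numerator ~ (x - π)/2, denominator ~ 6·(x - π).
The limit of the ratio is 1/12.

Final answer: 1/12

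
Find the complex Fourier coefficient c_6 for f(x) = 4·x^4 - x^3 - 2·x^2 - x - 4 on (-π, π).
Compute the real Fourier coefficients first: a_6 = -10/27 + 8·π^2/9, b_6 = 5/18 + π^2/3.
Then c_6 = (a_6 − i·b_6)/2 = -5/27 + 4·π^2/9 - i·π^2/6 - 5·i/36.

Final answer: -5/27 + 4·π^2/9 - i·π^2/6 - 5·i/36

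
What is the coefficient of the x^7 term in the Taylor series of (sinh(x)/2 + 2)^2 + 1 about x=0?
Expand to order 7: (sinh(x)/2 + 2)^2 + 1 = x^7/2520 + x^6/90 + x^5/60 + x^4/12 + x^3/3 + x^2/4 + 2·x + 5 + O(x^8).
The coefficient of x^7 is 1/2520.

Final answer: 1/2520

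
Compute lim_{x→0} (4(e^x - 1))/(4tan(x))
Both numerator and denominator → 0 as x → 0; this is a 0/0 indeterminate form.
Expand each to leading order near x = 0: numerator ~ 4·x, denominator ~ 4·x.
The limit of the ratio is 1.

Final answer: 1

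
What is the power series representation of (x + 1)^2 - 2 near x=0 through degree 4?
x^2 + 2·x - 1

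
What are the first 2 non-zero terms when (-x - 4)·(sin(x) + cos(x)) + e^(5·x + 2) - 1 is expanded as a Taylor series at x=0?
x·(-5 + 5·e^(2)) - 5 + e^(2)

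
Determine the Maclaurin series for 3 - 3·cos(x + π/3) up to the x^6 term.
x^6/480 + √(3)·x^5/80 - x^4/16 - √(3)·x^3/4 + 3·x^2/4 + 3·√(3)·x/2 + 3/2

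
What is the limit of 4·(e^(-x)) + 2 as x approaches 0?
Direct substitution at x = 0 gives 6.

Final answer: 6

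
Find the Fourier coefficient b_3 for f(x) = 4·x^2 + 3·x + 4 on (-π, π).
b_3 = (1/π) ∫_{-π}^{π} f(x)·sin(3x) dx.
Evaluate the integral (use parity and integration by parts as needed): b_3 = 2.

Final answer: 2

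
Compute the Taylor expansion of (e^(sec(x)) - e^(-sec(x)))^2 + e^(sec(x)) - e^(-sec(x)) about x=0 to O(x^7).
x^6·(e^(-1)/720 + 151·e/720 + (e - e^(-1))^2·(e^(-1)/(360·(e - e^(-1))) + 151·e/(360·(e - e^(-1))) + 2·(e^(-1)/(12·(e - e^(-1))) + e/(3·(e - e^(-1))))·(e^(-1)/(2·(e - e^(-1))) + e/(2·(e - e^(-1)))))) + x^4·(e^(-1)/12 + e/3 + (e - e^(-1))^2·(e^(-1)/(6·(e - e^(-1))) + (e^(-1)/(2·(e - e^(-1))) + e/(2·(e - e^(-1))))^2 + 2·e/(3·(e - e^(-1))))) + x^2·(e^(-1)/2 + e/2 + (e - e^(-1))^2·(e^(-1)/(e - e^(-1)) + e/(e - e^(-1)))) - e^(-1) + e + (e - e^(-1))^2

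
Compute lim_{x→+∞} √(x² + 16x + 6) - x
This is an ∞ − ∞ indeterminate form.
Multiply and divide by the conjugate √(x²+16x + 6) + x; the x² terms cancel, leaving (16x + 6)/(√(x²+16x + 6)+x) → 16/2 = 8.
Limit = 8.

Final answer: 8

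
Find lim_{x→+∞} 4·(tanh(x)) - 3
Evaluate the dominant behaviour as x → +∞; each term tends to a finite value or vanishes.
Limit = 1.

Final answer: 1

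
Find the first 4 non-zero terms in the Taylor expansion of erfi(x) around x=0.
x^7/(21·√(π)) + x^5/(5·√(π)) + 2·x^3/(3·√(π)) + 2·x/√(π)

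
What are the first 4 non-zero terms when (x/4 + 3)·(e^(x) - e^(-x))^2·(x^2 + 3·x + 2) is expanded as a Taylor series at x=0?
41·x^5/3 + 23·x^4 + 38·x^3 + 24·x^2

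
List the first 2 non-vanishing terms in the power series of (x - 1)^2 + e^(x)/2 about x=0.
3/2 - 3·x/2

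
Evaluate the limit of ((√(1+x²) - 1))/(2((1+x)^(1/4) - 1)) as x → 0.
Both numerator and denominator → 0 as x → 0; this is a 0/0 indeterminate form.
Expand each to leading order near x = 0: numerator ~ x^2/2, denominator ~ x/2.
The limit of the ratio is 0.

Final answer: 0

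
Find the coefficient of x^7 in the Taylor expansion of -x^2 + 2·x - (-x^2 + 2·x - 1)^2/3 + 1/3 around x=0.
Expand to order 7: -x^2 + 2·x - (-x^2 + 2·x - 1)^2/3 + 1/3 = -x^4/3 + 4·x^3/3 - 3·x^2 + 10·x/3 + O(x^8).
The coefficient of x^7 is 0.

Final answer: 0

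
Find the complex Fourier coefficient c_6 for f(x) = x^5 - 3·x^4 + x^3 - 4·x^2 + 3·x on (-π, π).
Compute the real Fourier coefficients first: a_6 = -2·π^2/3 - 1/3, b_6 = -π^4/3 - 4·π^2/27 - 79/81.
Then c_6 = (a_6 − i·b_6)/2 = -π^2/3 - 1/6 + 79·i/162 + 2·i·π^2/27 + i·π^4/6.

Final answer: -π^2/3 - 1/6 + 79·i/162 + 2·i·π^2/27 + i·π^4/6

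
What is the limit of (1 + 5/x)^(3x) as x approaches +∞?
As x → +∞: write (1 + 5/x)^(3x) = ((1 + 5/x)^x)^3 → (e^5)^3 = e^15.
Limit = e^(15).

Final answer: e^(15)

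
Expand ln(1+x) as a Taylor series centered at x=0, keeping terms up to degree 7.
x^7/7 - x^6/6 + x^5/5 - x^4/4 + x^3/3 - x^2/2 + x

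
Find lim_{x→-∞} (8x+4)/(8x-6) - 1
Evaluate the dominant behaviour as x → -∞; each term tends to a finite value or vanishes.
Limit = 0.

Final answer: 0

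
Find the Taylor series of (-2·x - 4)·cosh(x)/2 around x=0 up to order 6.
-x^6/360 - x^5/24 - x^4/12 - x^3/2 - x^2 - x - 2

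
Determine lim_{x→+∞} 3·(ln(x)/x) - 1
Evaluate the dominant behaviour as x → +∞; each term tends to a finite value or vanishes.
Limit = -1.

Final answer: -1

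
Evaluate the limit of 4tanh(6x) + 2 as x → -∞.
Evaluate the dominant behaviour as x → -∞; each term tends to a finite value or vanishes.
Limit = -2.

Final answer: -2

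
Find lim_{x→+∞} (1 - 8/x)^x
As x → +∞: this is the defining limit (1 - 8/x)^x → e^(-8).
Limit = e^(-8).

Final answer: e^(-8)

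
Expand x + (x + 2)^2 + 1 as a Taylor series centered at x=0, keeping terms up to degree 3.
x^2 + 5·x + 5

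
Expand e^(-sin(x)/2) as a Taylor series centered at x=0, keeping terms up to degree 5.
23·x^5/3840 - 5·x^4/128 + x^3/16 + x^2/8 - x/2 + 1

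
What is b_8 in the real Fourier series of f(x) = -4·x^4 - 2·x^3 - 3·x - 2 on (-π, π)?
b_8 = (1/π) ∫_{-π}^{π} f(x)·sin(8x) dx.
Evaluate the integral (use parity and integration by parts as needed): b_8 = 45/64 + π^2/2.

Final answer: 45/64 + π^2/2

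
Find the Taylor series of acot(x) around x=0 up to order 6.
-x^5/5 + x^3/3 - x + π/2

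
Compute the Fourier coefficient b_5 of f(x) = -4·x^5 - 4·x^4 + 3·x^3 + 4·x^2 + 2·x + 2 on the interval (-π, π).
b_5 = (1/π) ∫_{-π}^{π} f(x)·sin(5x) dx.
Evaluate the integral (use parity and integration by parts as needed): b_5 = -8·π^4/5 + 128/625 + 62·π^2/25.

Final answer: -8·π^4/5 + 128/625 + 62·π^2/25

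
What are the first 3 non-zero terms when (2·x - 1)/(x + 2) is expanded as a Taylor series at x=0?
-5·x^2/8 + 5·x/4 - 1/2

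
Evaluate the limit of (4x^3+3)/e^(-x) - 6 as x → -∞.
The quotient is an ∞/∞ indeterminate form as x → -∞.
Compare growth rates of the dominant terms (exponentials ≫ polynomials ≫ logarithms), or apply L'Hôpital's rule; the quotient → 0.
Adding the constant: 0 - 6 = -6. Limit = -6.

Final answer: -6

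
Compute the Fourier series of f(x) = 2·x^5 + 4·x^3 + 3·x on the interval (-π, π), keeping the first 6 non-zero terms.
(-72·π^2 + 4·π^4 + 438)·sin(x) + (-2·π^4 - 12 + 6·π^2)·sin(2·x) + (-8·π^2/27 + 178/81 + 4·π^4/3)·sin(3·x) + (-π^4 - 3·π^2/4 - 39/32)·sin(4·x) + (606/625 + 24·π^2/25 + 4·π^4/5)·sin(5·x) + (-2·π^4/3 - 26·π^2/27 - 68/81)·sin(6·x)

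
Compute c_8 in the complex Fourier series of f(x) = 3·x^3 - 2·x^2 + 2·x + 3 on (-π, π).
Compute the real Fourier coefficients first: a_8 = -1/8, b_8 = -3·π^2/4 - 55/128.
Then c_8 = (a_8 − i·b_8)/2 = -1/16 + 55·i/256 + 3·i·π^2/8.

Final answer: -1/16 + 55·i/256 + 3·i·π^2/8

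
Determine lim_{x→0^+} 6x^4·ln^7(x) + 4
The product is a 0·∞ indeterminate form at x → 0⁺.
Rewrite the product as 6·ln^7(x) / x^(-4) and apply L'Hôpital, or use the standard hierarchy x^(-4) ≫ |ln x|^7 as x → 0⁺.
The indeterminate product → 0, so the limit = 4.

Final answer: 4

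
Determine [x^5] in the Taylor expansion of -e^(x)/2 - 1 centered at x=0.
Expand to order 5: -e^(x)/2 - 1 = -x^5/240 - x^4/48 - x^3/12 - x^2/4 - x/2 - 3/2 + O(x^6).
The coefficient of x^5 is -1/240.

Final answer: -1/240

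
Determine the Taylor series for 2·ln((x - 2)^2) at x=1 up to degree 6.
-4·(x - 1) - 2·(x - 1)^2 - 4·(x - 1)^3/3 - (x - 1)^4 - 4·(x - 1)^5/5 - 2·(x - 1)^6/3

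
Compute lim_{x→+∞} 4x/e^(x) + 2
The quotient is an ∞/∞ indeterminate form as x → +∞.
The exponential denominator e^(x) dominates the polynomial numerator (e^x ≫ x as x → ∞), so the quotient → 0.
Adding the constant: 0 + 2 = 2. Limit = 2.

Final answer: 2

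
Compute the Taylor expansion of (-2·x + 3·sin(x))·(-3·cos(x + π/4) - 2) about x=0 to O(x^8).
x^7·(1/840 + 89·√(2)/1680) + 7·√(2)·x^6/40 + x^5·(-19·√(2)/40 - 1/20) - √(2)·x^4 + x^3·(1 + 3·√(2)/2) + 3·√(2)·x^2/2 + x·(-3·√(2)/2 - 2)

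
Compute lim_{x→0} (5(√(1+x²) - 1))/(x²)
Both numerator and denominator → 0 as x → 0; this is a 0/0 indeterminate form.
Expand each to leading order near x = 0: numerator ~ 5·x^2/2, denominator ~ x^2.
The limit of the ratio is 5/2.

Final answer: 5/2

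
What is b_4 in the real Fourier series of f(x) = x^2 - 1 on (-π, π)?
b_4 = (1/π) ∫_{-π}^{π} f(x)·sin(4x) dx.
Evaluate the integral (use parity and integration by parts as needed): b_4 = 0.

Final answer: 0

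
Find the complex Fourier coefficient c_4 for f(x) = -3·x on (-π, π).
Compute the real Fourier coefficients first: a_4 = 0, b_4 = 3/2.
Then c_4 = (a_4 − i·b_4)/2 = -3·i/4.

Final answer: -3·i/4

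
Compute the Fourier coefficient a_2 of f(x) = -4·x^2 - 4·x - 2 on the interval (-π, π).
a_2 = (1/π) ∫_{-π}^{π} f(x)·cos(2x) dx.
Evaluate the integral (use parity and integration by parts as needed): a_2 = -4.

Final answer: -4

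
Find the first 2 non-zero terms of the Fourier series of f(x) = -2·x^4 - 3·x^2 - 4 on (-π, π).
(-84 + 16·π^2)·cos(x) - 2·π^4/5 - π^2 - 4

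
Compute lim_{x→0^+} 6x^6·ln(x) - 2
The product is a 0·∞ indeterminate form at x → 0⁺.
Rewrite the product as 6·ln(x) / x^(-6) and apply L'Hôpital, or use the standard hierarchy x^(-6) ≫ |ln x| as x → 0⁺.
The indeterminate product → 0, so the limit = -2.

Final answer: -2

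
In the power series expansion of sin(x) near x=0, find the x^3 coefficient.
Expand to order 3: sin(x) = -x^3/6 + x + O(x^4).
The coefficient of x^3 is -1/6.

Final answer: -1/6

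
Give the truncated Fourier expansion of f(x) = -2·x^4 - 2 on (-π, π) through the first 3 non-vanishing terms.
(-96 + 16·π^2)·cos(x) + (6 - 4·π^2)·cos(2·x) - 2·π^4/5 - 2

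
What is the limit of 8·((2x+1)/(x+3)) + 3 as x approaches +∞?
Evaluate the dominant behaviour as x → +∞; each term tends to a finite value or vanishes.
Limit = 19.

Final answer: 19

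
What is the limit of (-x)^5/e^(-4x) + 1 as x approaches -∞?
The quotient is an ∞/∞ indeterminate form as x → -∞.
Compare growth rates of the dominant terms (exponentials ≫ polynomials ≫ logarithms), or apply L'Hôpital's rule; the quotient → 0.
Adding the constant: 0 + 1 = 1. Limit = 1.

Final answer: 1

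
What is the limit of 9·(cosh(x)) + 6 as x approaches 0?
Direct substitution at x = 0 gives 15.

Final answer: 15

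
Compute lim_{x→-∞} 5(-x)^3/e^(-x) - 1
The quotient is an ∞/∞ indeterminate form as x → -∞.
Compare growth rates of the dominant terms (exponentials ≫ polynomials ≫ logarithms), or apply L'Hôpital's rule; the quotient → 0.
Adding the constant: 0 - 1 = -1. Limit = -1.

Final answer: -1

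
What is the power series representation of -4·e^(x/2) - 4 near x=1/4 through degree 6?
-4·e^(1/8) - 4 - 2·e^(1/8)·(x - 1/4) - e^(1/8)·(x - 1/4)^2/2 - e^(1/8)·(x - 1/4)^3/12 - e^(1/8)·(x - 1/4)^4/96 - e^(1/8)·(x - 1/4)^5/960 - e^(1/8)·(x - 1/4)^6/11520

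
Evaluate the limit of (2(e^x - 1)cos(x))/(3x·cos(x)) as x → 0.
Both numerator and denominator → 0 as x → 0; this is a 0/0 indeterminate form.
Expand each to leading order near x = 0: numerator ~ 2·x, denominator ~ 3·x.
The limit of the ratio is 2/3.

Final answer: 2/3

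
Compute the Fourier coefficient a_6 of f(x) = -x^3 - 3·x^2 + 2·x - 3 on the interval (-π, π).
a_6 = (1/π) ∫_{-π}^{π} f(x)·cos(6x) dx.
Evaluate the integral (use parity and integration by parts as needed): a_6 = -1/3.

Final answer: -1/3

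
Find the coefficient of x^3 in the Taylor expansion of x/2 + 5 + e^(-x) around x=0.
Expand to order 3: x/2 + 5 + e^(-x) = -x^3/6 + x^2/2 - x/2 + 6 + O(x^4).
The coefficient of x^3 is -1/6.

Final answer: -1/6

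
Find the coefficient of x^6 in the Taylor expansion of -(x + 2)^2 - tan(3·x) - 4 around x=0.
Expand to order 6: -(x + 2)^2 - tan(3·x) - 4 = -162·x^5/5 - 9·x^3 - x^2 - 7·x - 8 + O(x^7).
The coefficient of x^6 is 0.

Final answer: 0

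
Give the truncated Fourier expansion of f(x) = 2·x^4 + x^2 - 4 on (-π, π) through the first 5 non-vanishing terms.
(92 - 16·π^2)·cos(x) + (-5 + 4·π^2)·cos(2·x) + (20/27 - 16·π^2/9)·cos(3·x) + (-1/8 + π^2)·cos(4·x) - 4 + π^2/3 + 2·π^4/5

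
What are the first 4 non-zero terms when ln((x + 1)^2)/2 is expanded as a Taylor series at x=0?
-x^4/4 + x^3/3 - x^2/2 + x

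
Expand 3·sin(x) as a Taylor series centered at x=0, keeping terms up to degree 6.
x^5/40 - x^3/2 + 3·x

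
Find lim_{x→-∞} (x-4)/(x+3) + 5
Evaluate the dominant behaviour as x → -∞; each term tends to a finite value or vanishes.
Limit = 6.

Final answer: 6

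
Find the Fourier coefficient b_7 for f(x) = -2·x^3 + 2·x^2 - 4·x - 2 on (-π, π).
b_7 = (1/π) ∫_{-π}^{π} f(x)·sin(7x) dx.
Evaluate the integral (use parity and integration by parts as needed): b_7 = -4·π^2/7 - 368/343.

Final answer: -4·π^2/7 - 368/343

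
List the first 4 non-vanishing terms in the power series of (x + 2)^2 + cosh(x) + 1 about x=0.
x^4/24 + 3·x^2/2 + 4·x + 6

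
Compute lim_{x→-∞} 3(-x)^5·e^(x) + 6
The product is a 0·∞ indeterminate form at x → -∞.
Rewrite the product as 3(-x)^5 / e^(-x) (an ∞/∞ form) and apply L'Hôpital, or use the standard hierarchy e^(|x|) ≫ |(-x)^5| as x → -∞.
The indeterminate product → 0, so the limit = 6.

Final answer: 6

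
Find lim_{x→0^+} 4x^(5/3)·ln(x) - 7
The product is a 0·∞ indeterminate form at x → 0⁺.
Rewrite the product as 4·ln(x) / x^(-5/3) and apply L'Hôpital, or use the standard hierarchy x^(-5/3) ≫ |ln x| as x → 0⁺.
The indeterminate product → 0, so the limit = -7.

Final answer: -7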